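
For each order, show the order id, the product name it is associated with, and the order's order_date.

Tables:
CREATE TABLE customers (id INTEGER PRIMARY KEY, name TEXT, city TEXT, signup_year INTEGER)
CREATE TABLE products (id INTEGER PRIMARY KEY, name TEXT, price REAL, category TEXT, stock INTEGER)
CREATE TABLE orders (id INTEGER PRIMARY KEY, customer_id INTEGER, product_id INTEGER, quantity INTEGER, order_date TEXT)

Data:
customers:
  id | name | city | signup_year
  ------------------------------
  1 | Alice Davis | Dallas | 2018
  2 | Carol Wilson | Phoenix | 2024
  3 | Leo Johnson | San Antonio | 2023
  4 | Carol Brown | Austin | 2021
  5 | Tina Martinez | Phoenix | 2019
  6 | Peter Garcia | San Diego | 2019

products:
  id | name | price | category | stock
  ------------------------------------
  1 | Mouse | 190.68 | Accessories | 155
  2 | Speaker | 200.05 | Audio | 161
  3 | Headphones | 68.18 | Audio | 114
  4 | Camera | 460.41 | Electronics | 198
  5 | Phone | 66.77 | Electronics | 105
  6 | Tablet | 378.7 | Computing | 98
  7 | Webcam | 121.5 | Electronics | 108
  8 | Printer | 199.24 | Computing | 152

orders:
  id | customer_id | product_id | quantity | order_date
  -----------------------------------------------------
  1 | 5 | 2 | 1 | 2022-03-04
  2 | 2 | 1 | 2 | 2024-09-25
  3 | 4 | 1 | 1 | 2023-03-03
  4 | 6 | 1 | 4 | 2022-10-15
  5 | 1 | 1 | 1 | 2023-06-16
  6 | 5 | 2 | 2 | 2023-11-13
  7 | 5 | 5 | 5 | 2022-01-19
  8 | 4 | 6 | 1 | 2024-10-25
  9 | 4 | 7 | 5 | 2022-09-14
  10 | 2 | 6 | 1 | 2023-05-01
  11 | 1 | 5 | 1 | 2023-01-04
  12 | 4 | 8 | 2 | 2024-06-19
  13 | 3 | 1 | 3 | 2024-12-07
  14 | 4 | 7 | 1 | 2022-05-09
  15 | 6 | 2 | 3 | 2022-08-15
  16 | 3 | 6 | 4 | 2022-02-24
SELECT c.id, p.name AS product, c.order_date FROM orders c JOIN products p ON c.product_id = p.id

Execution result:
id | product | order_date
1 | Speaker | 2022-03-04
2 | Mouse | 2024-09-25
3 | Mouse | 2023-03-03
4 | Mouse | 2022-10-15
5 | Mouse | 2023-06-16
6 | Speaker | 2023-11-13
7 | Phone | 2022-01-19
8 | Tablet | 2024-10-25
9 | Webcam | 2022-09-14
10 | Tablet | 2023-05-01
11 | Phone | 2023-01-04
12 | Printer | 2024-06-19
13 | Mouse | 2024-12-07
14 | Webcam | 2022-05-09
15 | Speaker | 2022-08-15
16 | Tablet | 2022-02-24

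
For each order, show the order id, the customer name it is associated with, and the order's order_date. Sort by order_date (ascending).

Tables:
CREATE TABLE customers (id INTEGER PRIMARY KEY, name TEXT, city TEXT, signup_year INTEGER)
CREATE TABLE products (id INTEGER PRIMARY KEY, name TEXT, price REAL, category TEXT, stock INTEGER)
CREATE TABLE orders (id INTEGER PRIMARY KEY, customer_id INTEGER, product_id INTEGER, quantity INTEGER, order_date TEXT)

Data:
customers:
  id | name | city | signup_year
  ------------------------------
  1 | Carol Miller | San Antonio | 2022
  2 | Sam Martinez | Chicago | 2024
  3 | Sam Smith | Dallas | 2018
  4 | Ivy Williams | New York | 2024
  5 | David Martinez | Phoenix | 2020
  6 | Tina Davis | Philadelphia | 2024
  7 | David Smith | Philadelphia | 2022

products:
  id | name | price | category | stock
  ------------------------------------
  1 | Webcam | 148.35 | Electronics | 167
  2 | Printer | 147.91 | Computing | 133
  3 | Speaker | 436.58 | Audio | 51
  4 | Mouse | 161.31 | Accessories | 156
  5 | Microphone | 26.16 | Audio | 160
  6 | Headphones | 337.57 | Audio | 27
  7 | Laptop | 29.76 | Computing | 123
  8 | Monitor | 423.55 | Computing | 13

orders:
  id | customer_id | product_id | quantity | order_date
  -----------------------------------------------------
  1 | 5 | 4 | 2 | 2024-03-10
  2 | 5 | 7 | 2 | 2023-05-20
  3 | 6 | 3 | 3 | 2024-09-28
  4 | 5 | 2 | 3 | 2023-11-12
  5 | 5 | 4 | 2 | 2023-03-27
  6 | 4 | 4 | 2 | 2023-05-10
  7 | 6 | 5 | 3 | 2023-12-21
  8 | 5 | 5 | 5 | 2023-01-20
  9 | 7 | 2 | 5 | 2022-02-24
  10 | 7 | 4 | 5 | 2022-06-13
SELECT c.id, p.name AS customer, c.order_date FROM orders c JOIN customers p ON c.customer_id = p.id ORDER BY c.order_date ASC

Execution result:
id | customer | order_date
9 | David Smith | 2022-02-24
10 | David Smith | 2022-06-13
8 | David Martinez | 2023-01-20
5 | David Martinez | 2023-03-27
6 | Ivy Williams | 2023-05-10
2 | David Martinez | 2023-05-20
4 | David Martinez | 2023-11-12
7 | Tina Davis | 2023-12-21
1 | David Martinez | 2024-03-10
3 | Tina Davis | 2024-09-28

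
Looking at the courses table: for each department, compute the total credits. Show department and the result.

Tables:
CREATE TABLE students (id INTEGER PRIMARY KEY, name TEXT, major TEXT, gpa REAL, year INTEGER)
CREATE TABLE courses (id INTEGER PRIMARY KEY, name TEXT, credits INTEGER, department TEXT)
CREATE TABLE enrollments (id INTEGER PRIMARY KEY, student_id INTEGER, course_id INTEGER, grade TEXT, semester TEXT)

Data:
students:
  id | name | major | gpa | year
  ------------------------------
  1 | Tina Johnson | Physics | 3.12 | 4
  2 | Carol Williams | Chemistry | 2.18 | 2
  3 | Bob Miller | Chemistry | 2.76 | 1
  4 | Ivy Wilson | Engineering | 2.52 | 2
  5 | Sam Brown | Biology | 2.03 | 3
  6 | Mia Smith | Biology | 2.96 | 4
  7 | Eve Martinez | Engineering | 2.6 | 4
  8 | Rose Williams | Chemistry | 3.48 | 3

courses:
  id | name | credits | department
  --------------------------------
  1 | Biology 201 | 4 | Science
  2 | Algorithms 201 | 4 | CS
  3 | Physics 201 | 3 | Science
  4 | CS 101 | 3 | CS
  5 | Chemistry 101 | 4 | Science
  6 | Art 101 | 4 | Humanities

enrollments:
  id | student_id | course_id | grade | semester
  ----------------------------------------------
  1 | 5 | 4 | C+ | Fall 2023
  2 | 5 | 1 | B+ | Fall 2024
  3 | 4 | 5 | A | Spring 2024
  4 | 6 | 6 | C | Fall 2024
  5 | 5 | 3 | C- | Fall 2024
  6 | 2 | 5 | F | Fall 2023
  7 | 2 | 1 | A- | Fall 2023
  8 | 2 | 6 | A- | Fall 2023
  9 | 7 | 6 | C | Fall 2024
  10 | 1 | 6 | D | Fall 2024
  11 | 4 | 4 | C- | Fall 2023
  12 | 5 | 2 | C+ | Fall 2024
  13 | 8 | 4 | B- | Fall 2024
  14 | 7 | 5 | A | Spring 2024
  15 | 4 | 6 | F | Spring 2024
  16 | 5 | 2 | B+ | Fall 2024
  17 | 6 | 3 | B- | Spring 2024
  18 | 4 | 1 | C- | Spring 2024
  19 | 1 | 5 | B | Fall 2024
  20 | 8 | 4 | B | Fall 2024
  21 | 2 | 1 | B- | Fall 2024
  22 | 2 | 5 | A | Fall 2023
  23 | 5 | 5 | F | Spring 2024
SELECT department, SUM(credits) AS sum_credits FROM courses GROUP BY department

Execution result:
department | sum_credits
CS | 7
Humanities | 4
Science | 11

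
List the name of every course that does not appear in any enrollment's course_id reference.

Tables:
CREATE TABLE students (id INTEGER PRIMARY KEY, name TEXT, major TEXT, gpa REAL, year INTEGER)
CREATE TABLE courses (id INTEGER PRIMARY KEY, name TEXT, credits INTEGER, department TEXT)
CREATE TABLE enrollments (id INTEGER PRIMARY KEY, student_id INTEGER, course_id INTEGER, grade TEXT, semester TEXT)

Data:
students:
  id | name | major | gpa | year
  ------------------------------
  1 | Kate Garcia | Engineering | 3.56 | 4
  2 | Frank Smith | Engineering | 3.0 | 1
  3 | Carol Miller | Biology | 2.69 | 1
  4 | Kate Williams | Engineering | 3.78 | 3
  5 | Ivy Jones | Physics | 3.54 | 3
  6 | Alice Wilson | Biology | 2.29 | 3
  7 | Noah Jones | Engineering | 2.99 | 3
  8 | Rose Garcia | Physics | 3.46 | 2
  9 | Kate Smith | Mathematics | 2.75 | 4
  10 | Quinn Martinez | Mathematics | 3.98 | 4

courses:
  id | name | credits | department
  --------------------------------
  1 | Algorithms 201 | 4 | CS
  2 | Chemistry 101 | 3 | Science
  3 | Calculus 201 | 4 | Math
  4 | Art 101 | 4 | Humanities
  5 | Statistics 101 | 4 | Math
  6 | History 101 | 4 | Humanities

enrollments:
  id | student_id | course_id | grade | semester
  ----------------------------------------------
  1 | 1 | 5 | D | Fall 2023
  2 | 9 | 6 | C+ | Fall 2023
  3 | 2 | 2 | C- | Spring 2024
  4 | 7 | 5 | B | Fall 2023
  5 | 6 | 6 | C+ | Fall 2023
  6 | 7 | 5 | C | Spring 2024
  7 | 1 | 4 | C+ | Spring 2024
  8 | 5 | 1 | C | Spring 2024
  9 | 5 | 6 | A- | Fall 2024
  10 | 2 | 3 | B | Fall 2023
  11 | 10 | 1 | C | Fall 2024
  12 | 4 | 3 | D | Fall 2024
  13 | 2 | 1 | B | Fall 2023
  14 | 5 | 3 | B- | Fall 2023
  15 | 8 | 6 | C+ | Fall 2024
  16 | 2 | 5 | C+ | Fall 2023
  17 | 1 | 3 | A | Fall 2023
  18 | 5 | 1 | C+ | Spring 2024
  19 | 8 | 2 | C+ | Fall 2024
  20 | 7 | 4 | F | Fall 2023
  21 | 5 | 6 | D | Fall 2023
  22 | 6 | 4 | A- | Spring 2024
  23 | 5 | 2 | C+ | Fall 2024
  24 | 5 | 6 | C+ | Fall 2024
SELECT p.name FROM courses p LEFT JOIN enrollments c ON c.course_id = p.id WHERE c.id IS NULL

Execution result:
(no rows)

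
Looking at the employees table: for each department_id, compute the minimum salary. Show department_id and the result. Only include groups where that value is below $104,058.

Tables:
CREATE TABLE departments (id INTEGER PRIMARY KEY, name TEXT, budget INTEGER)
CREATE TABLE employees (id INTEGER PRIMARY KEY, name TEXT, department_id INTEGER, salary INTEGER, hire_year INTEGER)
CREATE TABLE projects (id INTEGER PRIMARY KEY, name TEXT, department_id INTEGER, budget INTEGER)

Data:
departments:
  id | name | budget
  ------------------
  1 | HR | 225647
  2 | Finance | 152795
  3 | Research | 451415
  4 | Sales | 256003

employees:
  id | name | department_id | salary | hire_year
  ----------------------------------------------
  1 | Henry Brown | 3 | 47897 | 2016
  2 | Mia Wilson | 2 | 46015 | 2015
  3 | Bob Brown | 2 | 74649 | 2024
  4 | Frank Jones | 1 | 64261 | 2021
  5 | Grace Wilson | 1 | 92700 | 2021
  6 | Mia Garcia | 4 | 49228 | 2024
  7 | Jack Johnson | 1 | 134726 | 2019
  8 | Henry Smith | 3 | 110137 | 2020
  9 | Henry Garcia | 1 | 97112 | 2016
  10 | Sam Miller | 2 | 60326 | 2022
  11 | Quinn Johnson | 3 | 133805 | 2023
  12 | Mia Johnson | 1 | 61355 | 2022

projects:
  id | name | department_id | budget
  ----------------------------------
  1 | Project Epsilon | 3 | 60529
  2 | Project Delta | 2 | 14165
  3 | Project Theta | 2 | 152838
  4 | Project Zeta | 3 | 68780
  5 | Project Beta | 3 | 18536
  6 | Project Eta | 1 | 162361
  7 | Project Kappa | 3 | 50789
SELECT department_id, MIN(salary) AS min_salary FROM employees GROUP BY department_id HAVING MIN(salary) < 104058

Execution result:
department_id | min_salary
1 | 61355
2 | 46015
3 | 47897
4 | 49228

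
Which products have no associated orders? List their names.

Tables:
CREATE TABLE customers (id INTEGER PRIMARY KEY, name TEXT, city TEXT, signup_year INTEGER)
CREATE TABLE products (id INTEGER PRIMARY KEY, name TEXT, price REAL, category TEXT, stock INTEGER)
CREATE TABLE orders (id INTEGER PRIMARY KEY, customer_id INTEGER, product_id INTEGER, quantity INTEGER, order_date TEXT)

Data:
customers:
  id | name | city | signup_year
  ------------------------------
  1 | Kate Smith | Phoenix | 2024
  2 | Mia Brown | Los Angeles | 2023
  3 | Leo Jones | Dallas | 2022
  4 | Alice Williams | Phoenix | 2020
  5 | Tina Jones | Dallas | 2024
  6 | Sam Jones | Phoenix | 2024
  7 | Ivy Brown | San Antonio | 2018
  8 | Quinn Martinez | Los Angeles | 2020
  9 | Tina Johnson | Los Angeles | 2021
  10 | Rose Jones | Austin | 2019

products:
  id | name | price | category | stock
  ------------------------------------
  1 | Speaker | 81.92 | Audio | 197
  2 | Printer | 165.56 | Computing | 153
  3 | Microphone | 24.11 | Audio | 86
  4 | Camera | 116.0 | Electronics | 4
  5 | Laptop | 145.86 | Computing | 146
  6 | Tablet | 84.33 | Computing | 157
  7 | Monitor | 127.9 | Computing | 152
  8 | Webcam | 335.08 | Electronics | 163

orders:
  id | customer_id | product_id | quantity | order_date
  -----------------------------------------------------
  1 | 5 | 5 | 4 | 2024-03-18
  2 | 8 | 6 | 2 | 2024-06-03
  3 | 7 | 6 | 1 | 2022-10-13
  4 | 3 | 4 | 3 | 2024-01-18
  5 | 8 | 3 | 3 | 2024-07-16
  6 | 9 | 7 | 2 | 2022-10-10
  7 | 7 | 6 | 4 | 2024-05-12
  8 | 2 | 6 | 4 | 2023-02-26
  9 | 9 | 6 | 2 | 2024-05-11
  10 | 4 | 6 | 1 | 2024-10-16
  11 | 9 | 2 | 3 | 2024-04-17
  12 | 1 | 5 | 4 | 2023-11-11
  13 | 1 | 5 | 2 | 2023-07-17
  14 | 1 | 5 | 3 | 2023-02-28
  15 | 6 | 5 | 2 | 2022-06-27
SELECT p.name FROM products p LEFT JOIN orders c ON c.product_id = p.id WHERE c.id IS NULL

Execution result:
name
Speaker
Webcam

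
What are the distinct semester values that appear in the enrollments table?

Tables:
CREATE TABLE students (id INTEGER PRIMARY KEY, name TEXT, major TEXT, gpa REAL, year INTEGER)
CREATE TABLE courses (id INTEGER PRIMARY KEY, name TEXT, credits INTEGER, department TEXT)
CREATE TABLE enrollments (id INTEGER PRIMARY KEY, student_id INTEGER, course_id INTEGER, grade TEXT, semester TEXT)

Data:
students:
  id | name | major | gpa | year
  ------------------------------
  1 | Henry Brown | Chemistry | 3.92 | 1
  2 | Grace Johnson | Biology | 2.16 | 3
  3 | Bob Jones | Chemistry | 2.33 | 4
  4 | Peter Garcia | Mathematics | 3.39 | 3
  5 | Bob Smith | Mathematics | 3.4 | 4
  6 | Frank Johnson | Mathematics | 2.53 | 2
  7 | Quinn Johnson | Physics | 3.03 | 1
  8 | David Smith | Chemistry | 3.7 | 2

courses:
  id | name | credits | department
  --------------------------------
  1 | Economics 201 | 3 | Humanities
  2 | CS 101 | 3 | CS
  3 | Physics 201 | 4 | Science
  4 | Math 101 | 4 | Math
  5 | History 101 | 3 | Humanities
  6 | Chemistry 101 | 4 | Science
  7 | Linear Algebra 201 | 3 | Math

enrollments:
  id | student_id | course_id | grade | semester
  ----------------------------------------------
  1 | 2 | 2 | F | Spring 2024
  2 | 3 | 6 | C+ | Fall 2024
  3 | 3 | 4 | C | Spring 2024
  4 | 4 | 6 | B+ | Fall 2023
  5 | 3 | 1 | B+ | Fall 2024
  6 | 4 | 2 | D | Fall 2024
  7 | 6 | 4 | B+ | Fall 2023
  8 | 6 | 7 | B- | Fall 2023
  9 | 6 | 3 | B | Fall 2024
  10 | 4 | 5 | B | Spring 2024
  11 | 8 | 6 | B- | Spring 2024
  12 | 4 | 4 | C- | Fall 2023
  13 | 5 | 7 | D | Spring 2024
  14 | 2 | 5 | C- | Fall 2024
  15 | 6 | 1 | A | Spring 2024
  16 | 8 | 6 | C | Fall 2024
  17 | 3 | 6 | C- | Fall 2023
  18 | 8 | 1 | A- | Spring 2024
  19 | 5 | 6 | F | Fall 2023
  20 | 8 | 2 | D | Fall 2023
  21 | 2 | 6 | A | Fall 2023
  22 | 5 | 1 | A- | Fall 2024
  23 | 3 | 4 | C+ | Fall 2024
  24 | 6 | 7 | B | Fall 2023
SELECT DISTINCT semester FROM enrollments

Execution result:
semester
Spring 2024
Fall 2024
Fall 2023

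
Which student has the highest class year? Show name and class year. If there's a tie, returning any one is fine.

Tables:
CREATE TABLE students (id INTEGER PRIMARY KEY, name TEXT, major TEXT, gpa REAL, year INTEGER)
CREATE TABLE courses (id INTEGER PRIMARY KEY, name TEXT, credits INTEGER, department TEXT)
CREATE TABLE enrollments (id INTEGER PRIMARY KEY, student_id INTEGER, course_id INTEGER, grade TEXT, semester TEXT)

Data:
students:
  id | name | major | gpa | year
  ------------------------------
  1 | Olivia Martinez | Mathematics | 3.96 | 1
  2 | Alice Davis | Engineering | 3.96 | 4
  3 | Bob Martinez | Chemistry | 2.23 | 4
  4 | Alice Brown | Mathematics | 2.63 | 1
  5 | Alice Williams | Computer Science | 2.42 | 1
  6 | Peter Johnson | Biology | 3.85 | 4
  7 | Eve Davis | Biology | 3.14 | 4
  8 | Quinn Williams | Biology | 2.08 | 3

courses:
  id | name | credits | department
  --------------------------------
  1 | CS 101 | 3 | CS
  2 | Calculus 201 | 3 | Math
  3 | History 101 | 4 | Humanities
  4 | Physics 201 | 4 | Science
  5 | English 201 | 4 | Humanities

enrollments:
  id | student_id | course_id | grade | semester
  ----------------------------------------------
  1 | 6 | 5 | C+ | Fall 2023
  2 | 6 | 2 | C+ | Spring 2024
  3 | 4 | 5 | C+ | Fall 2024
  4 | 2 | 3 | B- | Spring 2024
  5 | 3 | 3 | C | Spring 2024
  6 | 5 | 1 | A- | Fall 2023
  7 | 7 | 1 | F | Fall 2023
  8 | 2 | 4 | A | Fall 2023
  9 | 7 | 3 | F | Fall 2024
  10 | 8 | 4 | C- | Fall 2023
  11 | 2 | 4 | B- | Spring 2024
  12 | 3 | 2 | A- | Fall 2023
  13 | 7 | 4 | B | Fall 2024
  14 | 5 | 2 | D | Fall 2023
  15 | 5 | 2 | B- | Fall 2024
SELECT name, year FROM students ORDER BY year DESC LIMIT 1

Execution result:
name | year
Alice Davis | 4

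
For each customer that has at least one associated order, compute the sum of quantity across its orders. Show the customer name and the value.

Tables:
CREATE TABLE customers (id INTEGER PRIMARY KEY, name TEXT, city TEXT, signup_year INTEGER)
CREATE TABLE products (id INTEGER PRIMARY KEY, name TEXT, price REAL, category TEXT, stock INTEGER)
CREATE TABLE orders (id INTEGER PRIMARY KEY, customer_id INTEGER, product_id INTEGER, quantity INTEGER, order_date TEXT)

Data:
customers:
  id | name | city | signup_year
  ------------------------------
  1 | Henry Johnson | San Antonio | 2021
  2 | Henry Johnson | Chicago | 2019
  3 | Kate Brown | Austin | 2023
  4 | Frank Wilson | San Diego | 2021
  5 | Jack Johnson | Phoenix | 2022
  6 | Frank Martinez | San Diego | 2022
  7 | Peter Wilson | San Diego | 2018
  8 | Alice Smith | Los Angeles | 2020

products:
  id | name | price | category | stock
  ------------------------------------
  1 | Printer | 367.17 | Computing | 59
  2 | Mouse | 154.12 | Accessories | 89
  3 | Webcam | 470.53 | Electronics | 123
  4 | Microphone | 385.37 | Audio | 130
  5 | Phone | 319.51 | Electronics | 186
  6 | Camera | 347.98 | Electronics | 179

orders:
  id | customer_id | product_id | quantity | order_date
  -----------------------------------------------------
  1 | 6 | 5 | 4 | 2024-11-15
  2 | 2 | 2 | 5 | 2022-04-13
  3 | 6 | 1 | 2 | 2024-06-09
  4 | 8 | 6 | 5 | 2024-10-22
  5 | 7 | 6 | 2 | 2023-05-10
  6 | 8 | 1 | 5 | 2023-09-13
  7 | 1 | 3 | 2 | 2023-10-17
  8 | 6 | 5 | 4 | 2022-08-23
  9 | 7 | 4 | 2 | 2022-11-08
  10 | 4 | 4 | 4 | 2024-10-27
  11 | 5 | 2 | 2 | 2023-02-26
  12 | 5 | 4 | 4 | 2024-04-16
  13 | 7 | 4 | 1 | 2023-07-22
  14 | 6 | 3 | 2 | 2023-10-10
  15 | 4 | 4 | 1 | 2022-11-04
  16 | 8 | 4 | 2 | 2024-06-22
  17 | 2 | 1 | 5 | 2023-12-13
SELECT p.name, SUM(c.quantity) AS sum_quantity FROM orders c JOIN customers p ON c.customer_id = p.id GROUP BY p.id, p.name

Execution result:
name | sum_quantity
Henry Johnson | 2
Henry Johnson | 10
Frank Wilson | 5
Jack Johnson | 6
Frank Martinez | 12
Peter Wilson | 5
Alice Smith | 12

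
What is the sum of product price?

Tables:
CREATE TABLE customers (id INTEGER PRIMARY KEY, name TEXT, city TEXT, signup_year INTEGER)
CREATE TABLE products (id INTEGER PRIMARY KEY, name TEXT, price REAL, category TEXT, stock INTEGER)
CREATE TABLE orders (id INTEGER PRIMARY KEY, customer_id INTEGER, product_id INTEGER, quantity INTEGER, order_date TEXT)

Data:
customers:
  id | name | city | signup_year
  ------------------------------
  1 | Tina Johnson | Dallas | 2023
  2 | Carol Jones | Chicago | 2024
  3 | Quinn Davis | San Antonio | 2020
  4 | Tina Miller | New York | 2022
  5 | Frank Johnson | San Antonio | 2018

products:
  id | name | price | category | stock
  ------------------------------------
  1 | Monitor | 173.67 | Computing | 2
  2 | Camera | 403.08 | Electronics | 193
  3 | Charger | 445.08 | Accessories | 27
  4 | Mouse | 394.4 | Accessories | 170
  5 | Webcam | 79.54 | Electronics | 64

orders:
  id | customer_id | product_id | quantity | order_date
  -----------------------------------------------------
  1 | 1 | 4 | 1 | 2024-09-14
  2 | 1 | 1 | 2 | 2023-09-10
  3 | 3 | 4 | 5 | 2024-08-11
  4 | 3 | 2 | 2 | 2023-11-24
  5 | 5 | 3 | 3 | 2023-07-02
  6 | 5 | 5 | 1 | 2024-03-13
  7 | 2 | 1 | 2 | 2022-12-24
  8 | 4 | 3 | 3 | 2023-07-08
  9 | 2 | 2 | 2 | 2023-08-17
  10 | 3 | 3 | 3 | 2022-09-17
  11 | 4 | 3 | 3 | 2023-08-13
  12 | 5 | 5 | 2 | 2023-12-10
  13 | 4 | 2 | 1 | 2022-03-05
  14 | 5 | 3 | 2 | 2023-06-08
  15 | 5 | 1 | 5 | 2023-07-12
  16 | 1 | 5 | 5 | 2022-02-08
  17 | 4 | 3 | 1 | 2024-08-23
SELECT SUM(price) FROM products

Execution result:
1495.77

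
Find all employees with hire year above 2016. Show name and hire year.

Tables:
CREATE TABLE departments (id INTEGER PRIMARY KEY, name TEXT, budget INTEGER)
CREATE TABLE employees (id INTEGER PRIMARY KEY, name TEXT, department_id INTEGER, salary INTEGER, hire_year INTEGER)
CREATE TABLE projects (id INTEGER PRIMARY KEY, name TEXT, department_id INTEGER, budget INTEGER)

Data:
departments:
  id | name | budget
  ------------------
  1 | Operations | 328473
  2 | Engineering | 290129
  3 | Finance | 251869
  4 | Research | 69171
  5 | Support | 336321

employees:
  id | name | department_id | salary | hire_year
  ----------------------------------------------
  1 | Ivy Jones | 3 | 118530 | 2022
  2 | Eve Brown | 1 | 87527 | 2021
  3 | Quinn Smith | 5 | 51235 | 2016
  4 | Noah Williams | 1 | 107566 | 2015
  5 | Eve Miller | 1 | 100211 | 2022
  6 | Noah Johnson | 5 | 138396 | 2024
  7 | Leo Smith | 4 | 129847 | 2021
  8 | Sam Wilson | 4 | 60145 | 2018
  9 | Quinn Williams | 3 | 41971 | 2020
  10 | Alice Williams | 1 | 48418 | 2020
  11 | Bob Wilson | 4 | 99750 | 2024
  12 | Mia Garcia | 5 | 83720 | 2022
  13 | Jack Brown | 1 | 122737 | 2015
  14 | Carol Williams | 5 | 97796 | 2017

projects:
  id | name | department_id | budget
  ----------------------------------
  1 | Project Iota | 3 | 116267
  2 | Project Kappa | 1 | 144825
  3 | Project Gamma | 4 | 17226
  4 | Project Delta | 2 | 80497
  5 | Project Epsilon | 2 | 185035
SELECT name, hire_year FROM employees WHERE hire_year > 2016

Execution result:
name | hire_year
Ivy Jones | 2022
Eve Brown | 2021
Eve Miller | 2022
Noah Johnson | 2024
Leo Smith | 2021
Sam Wilson | 2018
Quinn Williams | 2020
Alice Williams | 2020
Bob Wilson | 2024
Mia Garcia | 2022
Carol Williams | 2017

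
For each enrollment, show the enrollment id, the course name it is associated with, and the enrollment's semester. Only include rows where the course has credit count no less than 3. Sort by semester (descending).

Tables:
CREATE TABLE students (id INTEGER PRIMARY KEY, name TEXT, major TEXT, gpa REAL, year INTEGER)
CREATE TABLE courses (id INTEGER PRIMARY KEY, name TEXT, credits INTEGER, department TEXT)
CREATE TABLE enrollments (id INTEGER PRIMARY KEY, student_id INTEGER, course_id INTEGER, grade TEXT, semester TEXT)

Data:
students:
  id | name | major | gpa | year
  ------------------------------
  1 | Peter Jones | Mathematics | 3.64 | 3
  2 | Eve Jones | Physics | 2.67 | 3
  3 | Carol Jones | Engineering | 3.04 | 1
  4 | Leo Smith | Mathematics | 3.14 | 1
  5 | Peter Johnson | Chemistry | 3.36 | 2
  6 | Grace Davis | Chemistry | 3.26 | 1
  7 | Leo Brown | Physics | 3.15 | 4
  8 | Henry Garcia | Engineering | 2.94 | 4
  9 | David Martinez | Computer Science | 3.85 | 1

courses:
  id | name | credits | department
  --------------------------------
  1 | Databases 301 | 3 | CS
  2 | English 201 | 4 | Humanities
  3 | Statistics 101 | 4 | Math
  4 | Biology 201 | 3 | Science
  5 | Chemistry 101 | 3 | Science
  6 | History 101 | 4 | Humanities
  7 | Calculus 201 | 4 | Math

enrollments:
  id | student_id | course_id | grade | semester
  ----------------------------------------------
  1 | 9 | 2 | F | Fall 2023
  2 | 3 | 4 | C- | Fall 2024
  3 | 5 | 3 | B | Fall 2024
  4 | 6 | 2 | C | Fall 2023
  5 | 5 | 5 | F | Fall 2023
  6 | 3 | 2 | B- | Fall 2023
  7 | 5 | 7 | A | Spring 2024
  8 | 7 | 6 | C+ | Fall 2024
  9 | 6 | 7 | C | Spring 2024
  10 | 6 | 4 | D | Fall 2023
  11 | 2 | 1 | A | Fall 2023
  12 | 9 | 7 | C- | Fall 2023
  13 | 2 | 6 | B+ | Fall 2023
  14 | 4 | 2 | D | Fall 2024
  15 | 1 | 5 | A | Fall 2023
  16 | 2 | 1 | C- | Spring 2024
SELECT c.id, p.name AS course, c.semester FROM enrollments c JOIN courses p ON c.course_id = p.id WHERE p.credits >= 3 ORDER BY c.semester DESC

Execution result:
id | course | semester
7 | Calculus 201 | Spring 2024
9 | Calculus 201 | Spring 2024
16 | Databases 301 | Spring 2024
2 | Biology 201 | Fall 2024
3 | Statistics 101 | Fall 2024
8 | History 101 | Fall 2024
14 | English 201 | Fall 2024
1 | English 201 | Fall 2023
4 | English 201 | Fall 2023
5 | Chemistry 101 | Fall 2023
6 | English 201 | Fall 2023
10 | Biology 201 | Fall 2023
11 | Databases 301 | Fall 2023
12 | Calculus 201 | Fall 2023
13 | History 101 | Fall 2023
15 | Chemistry 101 | Fall 2023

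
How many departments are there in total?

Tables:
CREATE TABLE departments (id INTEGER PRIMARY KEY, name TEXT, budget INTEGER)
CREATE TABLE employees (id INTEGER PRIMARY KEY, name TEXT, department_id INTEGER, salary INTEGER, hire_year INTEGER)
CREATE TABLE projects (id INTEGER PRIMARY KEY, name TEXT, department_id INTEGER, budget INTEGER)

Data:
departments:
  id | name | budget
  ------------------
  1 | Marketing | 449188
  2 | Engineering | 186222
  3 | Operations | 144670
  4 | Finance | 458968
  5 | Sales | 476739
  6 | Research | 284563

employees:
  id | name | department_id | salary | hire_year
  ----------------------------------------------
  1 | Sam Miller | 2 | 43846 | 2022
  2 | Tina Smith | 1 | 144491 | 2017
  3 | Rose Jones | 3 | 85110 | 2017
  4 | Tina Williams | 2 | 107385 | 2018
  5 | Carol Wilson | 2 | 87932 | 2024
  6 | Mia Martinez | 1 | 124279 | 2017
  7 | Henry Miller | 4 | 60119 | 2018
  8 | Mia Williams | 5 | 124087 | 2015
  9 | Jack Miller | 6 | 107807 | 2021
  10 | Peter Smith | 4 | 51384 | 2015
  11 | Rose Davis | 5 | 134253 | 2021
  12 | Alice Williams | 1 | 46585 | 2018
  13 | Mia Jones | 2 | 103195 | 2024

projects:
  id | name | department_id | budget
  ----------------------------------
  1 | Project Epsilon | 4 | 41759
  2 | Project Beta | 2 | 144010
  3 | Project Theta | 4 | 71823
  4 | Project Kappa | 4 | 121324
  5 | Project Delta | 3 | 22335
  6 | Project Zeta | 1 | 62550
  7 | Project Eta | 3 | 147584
SELECT COUNT(*) FROM departments

Execution result:
6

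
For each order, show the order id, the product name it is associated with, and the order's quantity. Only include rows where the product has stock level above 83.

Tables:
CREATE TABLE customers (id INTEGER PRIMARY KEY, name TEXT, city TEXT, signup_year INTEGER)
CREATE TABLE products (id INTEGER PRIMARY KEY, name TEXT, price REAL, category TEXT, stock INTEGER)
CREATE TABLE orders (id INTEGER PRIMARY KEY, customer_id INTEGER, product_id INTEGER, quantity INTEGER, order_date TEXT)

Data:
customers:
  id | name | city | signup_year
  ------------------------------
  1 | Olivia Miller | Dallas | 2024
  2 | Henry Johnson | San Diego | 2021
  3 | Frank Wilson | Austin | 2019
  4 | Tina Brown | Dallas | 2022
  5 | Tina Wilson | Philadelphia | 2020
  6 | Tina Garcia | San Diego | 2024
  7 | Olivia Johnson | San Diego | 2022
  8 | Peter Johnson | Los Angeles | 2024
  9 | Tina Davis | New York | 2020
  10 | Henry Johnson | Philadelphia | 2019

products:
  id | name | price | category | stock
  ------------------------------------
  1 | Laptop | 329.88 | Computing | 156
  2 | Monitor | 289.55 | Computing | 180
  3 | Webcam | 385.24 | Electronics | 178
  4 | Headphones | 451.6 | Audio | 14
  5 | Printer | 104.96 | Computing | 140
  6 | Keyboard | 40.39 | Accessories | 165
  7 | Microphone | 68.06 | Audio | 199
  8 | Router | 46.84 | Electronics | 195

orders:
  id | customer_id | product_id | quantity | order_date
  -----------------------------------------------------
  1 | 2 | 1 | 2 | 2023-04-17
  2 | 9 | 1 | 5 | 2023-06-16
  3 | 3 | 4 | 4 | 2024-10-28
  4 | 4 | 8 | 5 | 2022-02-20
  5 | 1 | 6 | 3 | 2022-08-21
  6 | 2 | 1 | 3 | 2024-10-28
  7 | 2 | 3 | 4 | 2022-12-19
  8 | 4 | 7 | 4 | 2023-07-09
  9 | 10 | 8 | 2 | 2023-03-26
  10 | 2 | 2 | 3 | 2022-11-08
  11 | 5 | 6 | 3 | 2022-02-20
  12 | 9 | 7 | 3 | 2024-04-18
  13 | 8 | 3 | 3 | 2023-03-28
SELECT c.id, p.name AS product, c.quantity FROM orders c JOIN products p ON c.product_id = p.id WHERE p.stock > 83

Execution result:
id | product | quantity
1 | Laptop | 2
2 | Laptop | 5
4 | Router | 5
5 | Keyboard | 3
6 | Laptop | 3
7 | Webcam | 4
8 | Microphone | 4
9 | Router | 2
10 | Monitor | 3
11 | Keyboard | 3
12 | Microphone | 3
13 | Webcam | 3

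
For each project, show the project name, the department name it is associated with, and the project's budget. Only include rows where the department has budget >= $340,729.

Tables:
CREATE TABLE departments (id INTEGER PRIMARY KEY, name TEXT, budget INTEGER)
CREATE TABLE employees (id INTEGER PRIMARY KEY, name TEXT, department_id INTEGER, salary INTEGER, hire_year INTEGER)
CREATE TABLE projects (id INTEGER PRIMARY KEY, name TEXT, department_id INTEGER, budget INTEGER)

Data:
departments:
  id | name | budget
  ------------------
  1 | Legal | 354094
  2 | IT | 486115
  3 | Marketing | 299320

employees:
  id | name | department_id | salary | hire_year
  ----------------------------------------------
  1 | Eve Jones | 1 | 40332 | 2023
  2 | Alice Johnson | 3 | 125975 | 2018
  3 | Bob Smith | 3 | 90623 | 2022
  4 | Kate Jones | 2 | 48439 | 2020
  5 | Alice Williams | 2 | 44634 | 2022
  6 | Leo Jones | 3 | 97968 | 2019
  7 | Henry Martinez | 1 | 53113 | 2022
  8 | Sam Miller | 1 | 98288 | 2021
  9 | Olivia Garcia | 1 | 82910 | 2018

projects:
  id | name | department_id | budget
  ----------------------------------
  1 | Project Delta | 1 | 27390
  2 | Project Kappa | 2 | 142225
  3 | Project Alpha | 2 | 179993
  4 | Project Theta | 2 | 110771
SELECT c.name, p.name AS department, c.budget FROM projects c JOIN departments p ON c.department_id = p.id WHERE p.budget >= 340729

Execution result:
name | department | budget
Project Delta | Legal | 27390
Project Kappa | IT | 142225
Project Alpha | IT | 179993
Project Theta | IT | 110771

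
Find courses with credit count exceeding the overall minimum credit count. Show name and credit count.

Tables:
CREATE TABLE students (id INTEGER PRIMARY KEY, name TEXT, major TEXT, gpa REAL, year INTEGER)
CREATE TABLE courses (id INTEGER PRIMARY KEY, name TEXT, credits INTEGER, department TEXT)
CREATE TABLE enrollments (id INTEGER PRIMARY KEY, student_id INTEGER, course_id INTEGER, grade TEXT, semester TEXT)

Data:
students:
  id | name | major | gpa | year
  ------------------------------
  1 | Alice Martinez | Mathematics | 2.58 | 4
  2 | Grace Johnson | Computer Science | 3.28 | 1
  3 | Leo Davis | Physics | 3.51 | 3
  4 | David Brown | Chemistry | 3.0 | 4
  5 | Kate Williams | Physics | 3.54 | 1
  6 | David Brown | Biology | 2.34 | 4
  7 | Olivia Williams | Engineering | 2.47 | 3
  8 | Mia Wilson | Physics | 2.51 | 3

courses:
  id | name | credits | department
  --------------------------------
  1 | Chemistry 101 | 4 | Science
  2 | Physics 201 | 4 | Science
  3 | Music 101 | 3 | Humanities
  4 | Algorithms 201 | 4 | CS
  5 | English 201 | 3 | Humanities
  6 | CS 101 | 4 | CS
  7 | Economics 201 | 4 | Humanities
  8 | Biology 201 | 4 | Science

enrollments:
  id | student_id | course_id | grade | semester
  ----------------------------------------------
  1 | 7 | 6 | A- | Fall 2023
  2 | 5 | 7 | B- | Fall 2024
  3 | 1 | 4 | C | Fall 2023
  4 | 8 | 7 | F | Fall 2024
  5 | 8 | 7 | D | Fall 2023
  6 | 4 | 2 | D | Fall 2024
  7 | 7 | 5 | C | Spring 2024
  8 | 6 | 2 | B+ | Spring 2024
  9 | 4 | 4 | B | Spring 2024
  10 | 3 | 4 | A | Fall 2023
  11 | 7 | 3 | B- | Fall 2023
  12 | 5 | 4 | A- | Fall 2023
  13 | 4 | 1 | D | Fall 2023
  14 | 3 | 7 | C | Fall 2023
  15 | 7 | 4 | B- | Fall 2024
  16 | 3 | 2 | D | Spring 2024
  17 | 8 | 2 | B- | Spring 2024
SELECT name, credits FROM courses WHERE credits > (SELECT MIN(credits) FROM courses)

Execution result:
name | credits
Chemistry 101 | 4
Physics 201 | 4
Algorithms 201 | 4
CS 101 | 4
Economics 201 | 4
Biology 201 | 4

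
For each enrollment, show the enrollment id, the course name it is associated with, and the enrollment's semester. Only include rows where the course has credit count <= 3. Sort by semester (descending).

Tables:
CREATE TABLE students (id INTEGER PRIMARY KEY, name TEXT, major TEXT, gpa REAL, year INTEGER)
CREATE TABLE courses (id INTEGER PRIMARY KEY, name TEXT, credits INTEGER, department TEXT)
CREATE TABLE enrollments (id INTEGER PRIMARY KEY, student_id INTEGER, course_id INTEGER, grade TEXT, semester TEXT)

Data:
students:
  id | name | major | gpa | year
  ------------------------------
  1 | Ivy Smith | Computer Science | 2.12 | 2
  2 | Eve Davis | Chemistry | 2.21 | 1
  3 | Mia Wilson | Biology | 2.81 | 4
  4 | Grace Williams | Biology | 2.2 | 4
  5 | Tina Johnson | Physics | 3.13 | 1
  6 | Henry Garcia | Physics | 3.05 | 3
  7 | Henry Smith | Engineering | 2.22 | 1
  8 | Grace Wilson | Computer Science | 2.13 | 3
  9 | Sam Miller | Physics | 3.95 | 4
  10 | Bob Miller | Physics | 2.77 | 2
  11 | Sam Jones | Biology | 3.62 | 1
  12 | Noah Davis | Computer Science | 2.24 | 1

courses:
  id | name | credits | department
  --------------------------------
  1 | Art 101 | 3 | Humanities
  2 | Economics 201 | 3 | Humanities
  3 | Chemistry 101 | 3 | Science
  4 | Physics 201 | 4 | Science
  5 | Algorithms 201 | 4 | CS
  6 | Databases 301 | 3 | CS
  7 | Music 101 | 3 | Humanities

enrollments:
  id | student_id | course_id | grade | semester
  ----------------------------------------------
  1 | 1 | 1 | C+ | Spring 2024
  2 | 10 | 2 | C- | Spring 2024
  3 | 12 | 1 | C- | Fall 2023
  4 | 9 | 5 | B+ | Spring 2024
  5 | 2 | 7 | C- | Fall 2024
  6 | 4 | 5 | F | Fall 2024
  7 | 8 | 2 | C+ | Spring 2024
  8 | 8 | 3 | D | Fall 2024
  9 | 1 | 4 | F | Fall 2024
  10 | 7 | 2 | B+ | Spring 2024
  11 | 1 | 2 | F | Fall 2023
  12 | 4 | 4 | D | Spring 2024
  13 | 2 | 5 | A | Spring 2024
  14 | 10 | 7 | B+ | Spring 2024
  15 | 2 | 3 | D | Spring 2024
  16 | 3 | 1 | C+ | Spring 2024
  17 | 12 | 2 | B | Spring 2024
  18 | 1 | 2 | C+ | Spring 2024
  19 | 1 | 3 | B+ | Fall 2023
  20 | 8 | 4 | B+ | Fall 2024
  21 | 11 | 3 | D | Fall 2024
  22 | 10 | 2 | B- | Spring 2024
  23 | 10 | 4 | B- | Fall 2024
SELECT c.id, p.name AS course, c.semester FROM enrollments c JOIN courses p ON c.course_id = p.id WHERE p.credits <= 3 ORDER BY c.semester DESC

Execution result:
id | course | semester
1 | Art 101 | Spring 2024
2 | Economics 201 | Spring 2024
7 | Economics 201 | Spring 2024
10 | Economics 201 | Spring 2024
14 | Music 101 | Spring 2024
15 | Chemistry 101 | Spring 2024
16 | Art 101 | Spring 2024
17 | Economics 201 | Spring 2024
18 | Economics 201 | Spring 2024
22 | Economics 201 | Spring 2024
5 | Music 101 | Fall 2024
8 | Chemistry 101 | Fall 2024
21 | Chemistry 101 | Fall 2024
3 | Art 101 | Fall 2023
11 | Economics 201 | Fall 2023
19 | Chemistry 101 | Fall 2023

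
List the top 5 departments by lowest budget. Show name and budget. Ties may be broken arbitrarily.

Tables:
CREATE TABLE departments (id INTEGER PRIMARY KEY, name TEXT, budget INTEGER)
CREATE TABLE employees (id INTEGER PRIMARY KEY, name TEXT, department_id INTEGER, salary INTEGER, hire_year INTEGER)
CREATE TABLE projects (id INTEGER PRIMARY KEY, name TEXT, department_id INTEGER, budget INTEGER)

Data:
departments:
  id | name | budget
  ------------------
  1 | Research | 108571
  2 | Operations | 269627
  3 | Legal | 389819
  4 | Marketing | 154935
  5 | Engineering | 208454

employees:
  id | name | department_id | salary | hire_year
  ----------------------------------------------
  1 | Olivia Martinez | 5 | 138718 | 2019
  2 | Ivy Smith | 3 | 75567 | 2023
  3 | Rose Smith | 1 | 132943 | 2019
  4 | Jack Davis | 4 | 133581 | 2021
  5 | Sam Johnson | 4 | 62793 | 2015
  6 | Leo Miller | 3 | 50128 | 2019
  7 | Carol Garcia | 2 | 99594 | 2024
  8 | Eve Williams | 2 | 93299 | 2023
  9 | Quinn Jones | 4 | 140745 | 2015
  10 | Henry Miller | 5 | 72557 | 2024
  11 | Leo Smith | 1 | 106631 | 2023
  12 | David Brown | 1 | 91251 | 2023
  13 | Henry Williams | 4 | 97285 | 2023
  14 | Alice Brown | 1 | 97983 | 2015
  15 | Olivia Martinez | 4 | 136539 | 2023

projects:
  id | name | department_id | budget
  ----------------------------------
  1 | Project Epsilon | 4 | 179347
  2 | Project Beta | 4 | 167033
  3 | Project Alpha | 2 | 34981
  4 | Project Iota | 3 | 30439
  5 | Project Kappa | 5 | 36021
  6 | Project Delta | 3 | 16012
SELECT name, budget FROM departments ORDER BY budget ASC LIMIT 5

Execution result:
name | budget
Research | 108571
Marketing | 154935
Engineering | 208454
Operations | 269627
Legal | 389819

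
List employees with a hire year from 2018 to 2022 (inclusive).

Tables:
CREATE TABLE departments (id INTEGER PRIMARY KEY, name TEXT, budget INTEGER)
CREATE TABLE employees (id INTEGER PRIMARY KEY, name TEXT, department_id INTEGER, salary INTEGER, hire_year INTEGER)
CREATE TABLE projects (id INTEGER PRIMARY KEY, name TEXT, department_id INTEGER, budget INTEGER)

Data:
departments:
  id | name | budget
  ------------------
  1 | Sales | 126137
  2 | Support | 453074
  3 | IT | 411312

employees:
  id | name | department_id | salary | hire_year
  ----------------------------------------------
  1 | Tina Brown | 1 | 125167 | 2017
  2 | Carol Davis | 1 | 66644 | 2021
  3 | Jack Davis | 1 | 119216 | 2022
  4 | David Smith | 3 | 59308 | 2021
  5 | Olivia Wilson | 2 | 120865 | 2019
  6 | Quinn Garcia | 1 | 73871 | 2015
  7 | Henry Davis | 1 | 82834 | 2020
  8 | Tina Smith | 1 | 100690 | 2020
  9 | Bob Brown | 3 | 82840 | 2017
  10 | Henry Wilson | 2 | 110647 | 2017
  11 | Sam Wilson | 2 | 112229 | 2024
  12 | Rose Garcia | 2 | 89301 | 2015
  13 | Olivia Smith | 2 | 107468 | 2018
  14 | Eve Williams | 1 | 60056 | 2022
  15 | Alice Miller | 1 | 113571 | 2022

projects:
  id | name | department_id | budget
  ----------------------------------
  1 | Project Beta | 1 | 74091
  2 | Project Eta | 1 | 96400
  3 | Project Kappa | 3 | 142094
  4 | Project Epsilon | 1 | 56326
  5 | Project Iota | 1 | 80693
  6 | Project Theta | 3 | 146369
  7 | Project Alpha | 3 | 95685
SELECT name, hire_year FROM employees WHERE hire_year BETWEEN 2018 AND 2022

Execution result:
name | hire_year
Carol Davis | 2021
Jack Davis | 2022
David Smith | 2021
Olivia Wilson | 2019
Henry Davis | 2020
Tina Smith | 2020
Olivia Smith | 2018
Eve Williams | 2022
Alice Miller | 2022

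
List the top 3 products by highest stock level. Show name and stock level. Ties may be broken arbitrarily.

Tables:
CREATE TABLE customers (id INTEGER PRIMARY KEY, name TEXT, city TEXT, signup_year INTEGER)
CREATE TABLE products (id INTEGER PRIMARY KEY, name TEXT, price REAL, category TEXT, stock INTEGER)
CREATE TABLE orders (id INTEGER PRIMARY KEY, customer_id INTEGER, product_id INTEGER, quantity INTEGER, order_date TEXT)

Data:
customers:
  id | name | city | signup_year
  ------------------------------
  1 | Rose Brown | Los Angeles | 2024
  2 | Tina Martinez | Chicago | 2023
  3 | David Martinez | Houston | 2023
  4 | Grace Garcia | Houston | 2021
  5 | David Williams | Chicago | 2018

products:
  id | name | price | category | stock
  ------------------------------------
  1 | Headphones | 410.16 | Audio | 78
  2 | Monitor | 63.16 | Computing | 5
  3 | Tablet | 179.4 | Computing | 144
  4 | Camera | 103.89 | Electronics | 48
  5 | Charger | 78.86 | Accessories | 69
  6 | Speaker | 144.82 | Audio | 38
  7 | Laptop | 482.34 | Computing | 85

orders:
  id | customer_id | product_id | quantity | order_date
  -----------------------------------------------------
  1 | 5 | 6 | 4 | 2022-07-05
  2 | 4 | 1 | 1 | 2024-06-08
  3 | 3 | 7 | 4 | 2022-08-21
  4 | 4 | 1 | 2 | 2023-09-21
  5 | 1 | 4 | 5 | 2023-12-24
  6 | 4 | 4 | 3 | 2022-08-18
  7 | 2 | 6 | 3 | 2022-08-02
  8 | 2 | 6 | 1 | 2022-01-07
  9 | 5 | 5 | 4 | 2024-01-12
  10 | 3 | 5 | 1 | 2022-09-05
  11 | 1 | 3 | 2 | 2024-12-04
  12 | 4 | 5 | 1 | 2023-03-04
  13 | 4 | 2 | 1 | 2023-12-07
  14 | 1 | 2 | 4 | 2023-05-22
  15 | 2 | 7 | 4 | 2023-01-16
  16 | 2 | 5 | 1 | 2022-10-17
SELECT name, stock FROM products ORDER BY stock DESC LIMIT 3

Execution result:
name | stock
Tablet | 144
Laptop | 85
Headphones | 78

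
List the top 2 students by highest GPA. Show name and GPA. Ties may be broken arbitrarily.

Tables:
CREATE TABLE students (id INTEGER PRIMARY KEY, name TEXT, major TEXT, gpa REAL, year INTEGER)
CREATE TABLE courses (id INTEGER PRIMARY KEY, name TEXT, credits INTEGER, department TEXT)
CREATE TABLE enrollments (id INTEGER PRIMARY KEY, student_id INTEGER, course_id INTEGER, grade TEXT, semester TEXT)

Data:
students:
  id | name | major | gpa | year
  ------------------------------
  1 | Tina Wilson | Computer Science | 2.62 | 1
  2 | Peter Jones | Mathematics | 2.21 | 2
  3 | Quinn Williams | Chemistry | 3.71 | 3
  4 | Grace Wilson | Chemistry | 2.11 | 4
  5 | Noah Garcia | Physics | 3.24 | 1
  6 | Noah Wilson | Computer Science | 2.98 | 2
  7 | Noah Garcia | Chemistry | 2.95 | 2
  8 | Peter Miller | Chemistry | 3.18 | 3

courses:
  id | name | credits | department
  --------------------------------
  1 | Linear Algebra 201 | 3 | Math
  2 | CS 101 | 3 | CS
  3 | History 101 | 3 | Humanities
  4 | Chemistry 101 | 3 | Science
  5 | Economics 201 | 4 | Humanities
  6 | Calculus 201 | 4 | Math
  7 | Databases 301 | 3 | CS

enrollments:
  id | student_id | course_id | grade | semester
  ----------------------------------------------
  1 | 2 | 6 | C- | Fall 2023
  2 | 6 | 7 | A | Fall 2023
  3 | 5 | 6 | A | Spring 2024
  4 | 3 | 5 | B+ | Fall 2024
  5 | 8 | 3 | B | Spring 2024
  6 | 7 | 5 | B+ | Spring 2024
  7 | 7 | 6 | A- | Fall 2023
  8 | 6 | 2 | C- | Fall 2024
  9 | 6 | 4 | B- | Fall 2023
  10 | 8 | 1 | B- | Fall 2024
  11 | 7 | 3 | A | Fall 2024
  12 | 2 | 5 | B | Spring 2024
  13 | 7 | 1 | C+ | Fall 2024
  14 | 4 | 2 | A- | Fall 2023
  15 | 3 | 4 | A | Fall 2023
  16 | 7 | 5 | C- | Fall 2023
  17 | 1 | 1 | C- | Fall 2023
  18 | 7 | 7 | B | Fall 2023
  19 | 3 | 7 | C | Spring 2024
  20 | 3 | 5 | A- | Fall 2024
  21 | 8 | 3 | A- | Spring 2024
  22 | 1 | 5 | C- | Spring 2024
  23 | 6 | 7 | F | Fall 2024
SELECT name, gpa FROM students ORDER BY gpa DESC LIMIT 2

Execution result:
name | gpa
Quinn Williams | 3.71
Noah Garcia | 3.24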